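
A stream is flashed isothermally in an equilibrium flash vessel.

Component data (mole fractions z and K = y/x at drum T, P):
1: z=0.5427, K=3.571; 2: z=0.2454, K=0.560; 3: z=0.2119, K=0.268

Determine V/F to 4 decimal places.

V/F = 0.7232

Material balance + equilibrium reduce to Σ zᵢ(Kᵢ−1)/(1+V/F(Kᵢ−1)) = 0.
Check two-phase: ΣzᵢKᵢ = 2.1322 > 1 and Σzᵢ/Kᵢ = 1.3809 > 1, so g(0) = 1.1322 > 0 and g(1) = -0.3809 < 0.
Iterate (Newton) starting at V/F = 0.44:
  V/F = 0.4400: g = 0.29198, g' = -1.1099 → V/F = 0.7031
  V/F = 0.7031: g = 0.02104, g' = -1.0367 → V/F = 0.7234
  V/F = 0.7234: g = -0.00017, g' = -1.0538 → V/F = 0.7232
Converged at V/F = 0.7232.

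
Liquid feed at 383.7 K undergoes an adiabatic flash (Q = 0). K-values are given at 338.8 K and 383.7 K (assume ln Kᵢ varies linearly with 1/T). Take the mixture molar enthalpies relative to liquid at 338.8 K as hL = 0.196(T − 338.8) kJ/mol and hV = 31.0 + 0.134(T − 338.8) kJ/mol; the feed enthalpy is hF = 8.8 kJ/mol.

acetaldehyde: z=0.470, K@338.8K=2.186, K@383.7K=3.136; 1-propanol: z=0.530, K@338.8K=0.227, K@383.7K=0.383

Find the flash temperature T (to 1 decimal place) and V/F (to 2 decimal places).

T = 347.0 K, V/F = 0.24

Adiabatic flash: solve Rachford–Rice at each trial T, then check hF = ψ·hV(T) + (1−ψ)·hL(T).
  T = 338.8 K: K = (2.186, 0.227), RR gives ψ = 0.161, H_out = 4.995 kJ/mol
  T = 383.7 K: K = (3.136, 0.383), RR gives ψ = 0.514, H_out = 23.293 kJ/mol
  T = 361.2 K: K = (2.647, 0.300), RR gives ψ = 0.349, H_out = 14.728 kJ/mol
  T = 350.0 K: K = (2.413, 0.262), RR gives ψ = 0.262, H_out = 10.124 kJ/mol
  T = 344.4 K: K = (2.298, 0.244), RR gives ψ = 0.214, H_out = 7.645 kJ/mol
  T = 347.2 K: K = (2.355, 0.253), RR gives ψ = 0.238, H_out = 8.903 kJ/mol
  T = 345.8 K: K = (2.327, 0.248), RR gives ψ = 0.226, H_out = 8.279 kJ/mol
Linear interpolation between T = 345.8 (H_out = 8.279) and T = 347.2 (H_out = 8.903) on hF = 8.8 gives T ≈ 347.0 K, at which ψ = 0.24.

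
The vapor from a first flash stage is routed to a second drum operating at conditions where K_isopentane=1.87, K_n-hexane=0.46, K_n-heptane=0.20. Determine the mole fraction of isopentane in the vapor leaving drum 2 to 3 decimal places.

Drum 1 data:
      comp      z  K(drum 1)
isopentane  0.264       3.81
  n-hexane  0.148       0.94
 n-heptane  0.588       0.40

y_isopentane (drum 2) = 0.846

Drum 1:
Iterate (Newton) starting at ψ₁ = 0.5:
  ψ₁ = 0.500: g = -0.2047, g' = -0.793 → ψ₁ = 0.242
  ψ₁ = 0.242: g = 0.0200, g' = -1.029 → ψ₁ = 0.261
  ψ₁ = 0.261: g = 0.0004, g' = -0.991 → ψ₁ = 0.262
Converged at ψ₁ = 0.262.
Drum-1 compositions:
  isopentane: x = 0.152, y = 0.580
  n-hexane: x = 0.150, y = 0.141
  n-heptane: x = 0.697, y = 0.279
Drum-2 feed = drum-1 vapor: z₂ = (0.5797, 0.1413, 0.2790).
Drum 2:
Material balance + equilibrium reduce to Σ zᵢ(Kᵢ−1)/(1+ψ₂(Kᵢ−1)) = 0.
Check two-phase: ΣzᵢKᵢ = 1.205 > 1 and Σzᵢ/Kᵢ = 2.012 > 1, so g(0) = 0.205 > 0 and g(1) = -1.012 < 0.
Iterate (Newton) starting at ψ₂ = 0.5:
  ψ₂ = 0.500: g = -0.1251, g' = -0.786 → ψ₂ = 0.341
  ψ₂ = 0.341: g = -0.0115, g' = -0.660 → ψ₂ = 0.324
  ψ₂ = 0.324: g = -0.0001, g' = -0.653 → ψ₂ = 0.323
Converged at ψ₂ = 0.323.
  isopentane: x = 0.452, y = 0.846
  n-hexane: x = 0.171, y = 0.079
  n-heptane: x = 0.376, y = 0.075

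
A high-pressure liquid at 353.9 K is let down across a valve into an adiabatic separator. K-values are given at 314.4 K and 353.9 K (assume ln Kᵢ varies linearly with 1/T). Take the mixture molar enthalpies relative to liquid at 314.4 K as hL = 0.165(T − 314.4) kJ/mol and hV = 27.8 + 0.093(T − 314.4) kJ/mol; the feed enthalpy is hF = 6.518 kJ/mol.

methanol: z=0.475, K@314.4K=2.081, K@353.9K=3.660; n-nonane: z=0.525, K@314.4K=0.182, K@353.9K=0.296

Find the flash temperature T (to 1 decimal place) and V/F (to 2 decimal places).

Adiabatic flash: solve Rachford–Rice at each trial T, then check hF = ψ·hV(T) + (1−ψ)·hL(T).
  T = 314.4 K: K = (2.081, 0.182), RR gives ψ = 0.095, H_out = 2.642 kJ/mol
  T = 353.9 K: K = (3.660, 0.296), RR gives ψ = 0.477, H_out = 18.430 kJ/mol
  T = 334.1 K: K = (2.804, 0.235), RR gives ψ = 0.330, H_out = 11.961 kJ/mol
  T = 324.2 K: K = (2.425, 0.208), RR gives ψ = 0.231, H_out = 7.876 kJ/mol
  T = 319.3 K: K = (2.249, 0.195), RR gives ψ = 0.169, H_out = 5.459 kJ/mol
  T = 321.8 K: K = (2.338, 0.201), RR gives ψ = 0.202, H_out = 6.734 kJ/mol
  T = 320.6 K: K = (2.295, 0.198), RR gives ψ = 0.187, H_out = 6.133 kJ/mol
Linear interpolation between T = 320.6 (H_out = 6.133) and T = 321.8 (H_out = 6.734) on hF = 6.518 gives T ≈ 321.4 K, at which ψ = 0.20.

T = 321.4 K, V/F = 0.20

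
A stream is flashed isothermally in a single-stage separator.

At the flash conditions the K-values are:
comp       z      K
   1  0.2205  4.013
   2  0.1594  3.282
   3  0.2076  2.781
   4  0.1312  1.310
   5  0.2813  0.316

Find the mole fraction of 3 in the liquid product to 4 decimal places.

x_3 = 0.0811

Material balance + equilibrium reduce to Σ zᵢ(Kᵢ−1)/(1+ψ(Kᵢ−1)) = 0.
Check two-phase: ΣzᵢKᵢ = 2.2461 > 1 and Σzᵢ/Kᵢ = 1.1685 > 1, so g(0) = 1.2461 > 0 and g(1) = -0.1685 < 0.
Newton iteration, ψ⁰ = 0.53:
  ψ = 0.5300: g = 0.34377, g' = -0.9743 → ψ = 0.8828
  ψ = 0.8828: g = -0.00787, g' = -1.1867 → ψ = 0.8762
Converged at ψ = 0.8762.
Compositions from xᵢ = zᵢ/(1+ψ(Kᵢ−1)), yᵢ = Kᵢxᵢ:
  1: x = 0.0606, y = 0.2431
  2: x = 0.0531, y = 0.1744
  3: x = 0.0811, y = 0.2255
  4: x = 0.1032, y = 0.1352
  5: x = 0.7020, y = 0.2218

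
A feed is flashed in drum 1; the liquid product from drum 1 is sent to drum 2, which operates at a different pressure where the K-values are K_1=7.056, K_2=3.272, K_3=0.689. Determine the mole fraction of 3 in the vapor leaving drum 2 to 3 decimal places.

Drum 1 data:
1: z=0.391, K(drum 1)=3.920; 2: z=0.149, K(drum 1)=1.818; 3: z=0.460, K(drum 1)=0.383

y_3 (drum 2) = 0.638

Drum 1:
Newton iteration, ψ₁⁰ = 0.54:
  ψ₁ = 0.540: g = 0.1020, g' = -0.944 → ψ₁ = 0.648
  ψ₁ = 0.648: g = 0.0015, g' = -0.927 → ψ₁ = 0.650
Converged at ψ₁ = 0.650.
Drum-1 compositions:
  1: x = 0.135, y = 0.529
  2: x = 0.097, y = 0.177
  3: x = 0.768, y = 0.294
Drum-2 feed = drum-1 liquid: z₂ = (0.1350, 0.0973, 0.7677).
Drum 2:
Rachford–Rice: g(ψ₂) = Σ zᵢ(Kᵢ−1)/(1+ψ₂(Kᵢ−1)) = 0.
Check two-phase: ΣzᵢKᵢ = 1.800 > 1 and Σzᵢ/Kᵢ = 1.163 > 1, so g(0) = 0.800 > 0 and g(1) = -0.163 < 0.
Newton–Raphson from ψ₂ = 0.5:
  ψ₂ = 0.500: g = 0.0237, g' = -0.519 → ψ₂ = 0.546
  ψ₂ = 0.546: g = 0.0010, g' = -0.475 → ψ₂ = 0.548
Converged at ψ₂ = 0.548.
  1: x = 0.031, y = 0.221
  2: x = 0.043, y = 0.142
  3: x = 0.925, y = 0.638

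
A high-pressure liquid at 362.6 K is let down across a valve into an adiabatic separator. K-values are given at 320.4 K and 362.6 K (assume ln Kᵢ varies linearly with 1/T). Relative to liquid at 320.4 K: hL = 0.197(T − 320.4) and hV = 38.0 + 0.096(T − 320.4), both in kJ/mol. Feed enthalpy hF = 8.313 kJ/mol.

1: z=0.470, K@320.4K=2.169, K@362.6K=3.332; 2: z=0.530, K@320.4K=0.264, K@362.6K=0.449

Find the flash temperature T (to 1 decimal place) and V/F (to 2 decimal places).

Adiabatic flash: solve Rachford–Rice at each trial T, then check hF = ψ·hV(T) + (1−ψ)·hL(T).
  T = 320.4 K: K = (2.169, 0.264), RR gives ψ = 0.185, H_out = 7.038 kJ/mol
  T = 362.6 K: K = (3.332, 0.449), RR gives ψ = 0.626, H_out = 29.424 kJ/mol
  T = 341.5 K: K = (2.724, 0.350), RR gives ψ = 0.416, H_out = 19.067 kJ/mol
  T = 330.9 K: K = (2.438, 0.305), RR gives ψ = 0.308, H_out = 13.442 kJ/mol
  T = 325.6 K: K = (2.301, 0.284), RR gives ψ = 0.249, H_out = 10.351 kJ/mol
  T = 323.0 K: K = (2.234, 0.274), RR gives ψ = 0.218, H_out = 8.735 kJ/mol
  T = 321.7 K: K = (2.202, 0.269), RR gives ψ = 0.202, H_out = 7.898 kJ/mol
Linear interpolation between T = 321.7 (H_out = 7.898) and T = 323.0 (H_out = 8.735) on hF = 8.313 gives T ≈ 322.3 K, at which ψ = 0.21.

T = 322.3 K, V/F = 0.21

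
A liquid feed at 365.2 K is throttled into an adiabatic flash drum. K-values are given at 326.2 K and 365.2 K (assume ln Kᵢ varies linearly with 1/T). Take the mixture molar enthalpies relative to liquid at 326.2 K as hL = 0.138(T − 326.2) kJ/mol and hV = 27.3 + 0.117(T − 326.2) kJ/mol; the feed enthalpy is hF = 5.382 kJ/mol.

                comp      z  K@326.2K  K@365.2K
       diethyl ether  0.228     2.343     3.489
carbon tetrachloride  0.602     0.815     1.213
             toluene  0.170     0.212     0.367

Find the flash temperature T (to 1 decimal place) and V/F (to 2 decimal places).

T = 328.7 K, V/F = 0.18

Adiabatic flash: solve Rachford–Rice at each trial T, then check hF = ψ·hV(T) + (1−ψ)·hL(T).
  T = 326.2 K: K = (2.343, 0.815, 0.212), RR gives ψ = 0.124, H_out = 3.388 kJ/mol
  T = 365.2 K: K = (3.489, 1.213, 0.367), RR gives ψ = 0.959, H_out = 30.785 kJ/mol
  T = 345.7 K: K = (2.891, 1.005, 0.283), RR gives ψ = 0.581, H_out = 18.313 kJ/mol
  T = 335.9 K: K = (2.609, 0.908, 0.246), RR gives ψ = 0.357, H_out = 11.015 kJ/mol
  T = 331.0 K: K = (2.473, 0.860, 0.228), RR gives ψ = 0.240, H_out = 7.196 kJ/mol
  T = 328.6 K: K = (2.408, 0.837, 0.220), RR gives ψ = 0.182, H_out = 5.300 kJ/mol
Linear interpolation between T = 328.6 (H_out = 5.300) and T = 331.0 (H_out = 7.196) on hF = 5.382 gives T ≈ 328.7 K, at which ψ = 0.18.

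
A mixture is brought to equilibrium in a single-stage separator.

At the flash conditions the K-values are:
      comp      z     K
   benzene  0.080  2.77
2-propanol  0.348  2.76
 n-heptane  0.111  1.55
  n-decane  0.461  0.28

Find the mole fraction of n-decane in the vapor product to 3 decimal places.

Material balance + equilibrium reduce to Σ zᵢ(Kᵢ−1)/(1+ψ(Kᵢ−1)) = 0.
Check two-phase: ΣzᵢKᵢ = 1.483 > 1 and Σzᵢ/Kᵢ = 1.873 > 1, so g(0) = 0.483 > 0 and g(1) = -0.873 < 0.
Iterate (Newton) starting at ψ = 0.67:
  ψ = 0.670: g = -0.2508, g' = -1.189 → ψ = 0.459
  ψ = 0.459: g = -0.0302, g' = -0.961 → ψ = 0.428
Converged at ψ = 0.428.
Compositions from xᵢ = zᵢ/(1+ψ(Kᵢ−1)), yᵢ = Kᵢxᵢ:
  benzene: x = 0.046, y = 0.126
  2-propanol: x = 0.199, y = 0.548
  n-heptane: x = 0.090, y = 0.139
  n-decane: x = 0.666, y = 0.186

y_n-decane = 0.186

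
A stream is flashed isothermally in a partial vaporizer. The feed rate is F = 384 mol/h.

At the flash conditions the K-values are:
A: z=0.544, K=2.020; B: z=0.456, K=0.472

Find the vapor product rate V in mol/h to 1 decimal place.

V = 224.0 mol/h

Material balance + equilibrium reduce to Σ zᵢ(Kᵢ−1)/(1+ψ(Kᵢ−1)) = 0.
Check two-phase: ΣzᵢKᵢ = 1.314 > 1 and Σzᵢ/Kᵢ = 1.235 > 1, so g(0) = 0.314 > 0 and g(1) = -0.235 < 0.
Newton iteration, ψ⁰ = 0.5:
  ψ = 0.500: g = 0.0403, g' = -0.483 → ψ = 0.584
  ψ = 0.584: g = -0.0001, g' = -0.488 → ψ = 0.583
Converged at ψ = 0.583.
Then V = ψ·F = 0.5832·384 = 224.0 mol/h and L = F − V = 160.0 mol/h.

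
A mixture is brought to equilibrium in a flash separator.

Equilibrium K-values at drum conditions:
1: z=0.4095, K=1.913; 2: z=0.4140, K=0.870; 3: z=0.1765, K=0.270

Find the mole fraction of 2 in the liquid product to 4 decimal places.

x_2 = 0.4422

Rachford–Rice: g(V/F) = Σ zᵢ(Kᵢ−1)/(1+V/F(Kᵢ−1)) = 0.
Check two-phase: ΣzᵢKᵢ = 1.1912 > 1 and Σzᵢ/Kᵢ = 1.3436 > 1, so g(0) = 0.1912 > 0 and g(1) = -0.3436 < 0.
Iterate (Newton) starting at V/F = 0.66:
  V/F = 0.6600: g = -0.07422, g' = -0.4915 → V/F = 0.5090
  V/F = 0.5090: g = -0.00741, g' = -0.4053 → V/F = 0.4907
  V/F = 0.4907: g = -0.00006, g' = -0.3991 → V/F = 0.4906
Converged at V/F = 0.4906.
Compositions from xᵢ = zᵢ/(1+V/F(Kᵢ−1)), yᵢ = Kᵢxᵢ:
  1: x = 0.2828, y = 0.5410
  2: x = 0.4422, y = 0.3847
  3: x = 0.2750, y = 0.0742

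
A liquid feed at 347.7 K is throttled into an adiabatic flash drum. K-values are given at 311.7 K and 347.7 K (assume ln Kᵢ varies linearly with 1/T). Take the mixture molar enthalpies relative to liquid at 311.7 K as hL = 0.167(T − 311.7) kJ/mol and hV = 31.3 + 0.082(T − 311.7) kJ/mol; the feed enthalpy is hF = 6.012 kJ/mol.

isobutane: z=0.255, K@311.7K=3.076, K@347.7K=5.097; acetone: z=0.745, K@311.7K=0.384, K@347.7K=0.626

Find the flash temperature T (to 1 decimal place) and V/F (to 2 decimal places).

T = 320.0 K, V/F = 0.15

Adiabatic flash: solve Rachford–Rice at each trial T, then check hF = ψ·hV(T) + (1−ψ)·hL(T).
  T = 311.7 K: K = (3.076, 0.384), RR gives ψ = 0.055, H_out = 1.725 kJ/mol
  T = 347.7 K: K = (5.097, 0.626), RR gives ψ = 0.500, H_out = 20.131 kJ/mol
  T = 329.7 K: K = (4.015, 0.497), RR gives ψ = 0.260, H_out = 10.737 kJ/mol
  T = 320.7 K: K = (3.527, 0.438), RR gives ψ = 0.159, H_out = 6.366 kJ/mol
  T = 316.2 K: K = (3.297, 0.411), RR gives ψ = 0.108, H_out = 4.102 kJ/mol
  T = 318.4 K: K = (3.408, 0.424), RR gives ψ = 0.133, H_out = 5.220 kJ/mol
Linear interpolation between T = 318.4 (H_out = 5.220) and T = 320.7 (H_out = 6.366) on hF = 6.012 gives T ≈ 320.0 K, at which ψ = 0.15.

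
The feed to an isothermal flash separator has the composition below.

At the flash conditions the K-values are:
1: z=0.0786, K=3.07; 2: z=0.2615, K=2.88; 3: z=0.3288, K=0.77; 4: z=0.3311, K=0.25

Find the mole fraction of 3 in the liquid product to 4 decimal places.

x_3 = 0.3545

Material balance + equilibrium reduce to Σ zᵢ(Kᵢ−1)/(1+V/F(Kᵢ−1)) = 0.
Feasibility: ΣzᵢKᵢ = 1.3304, Σzᵢ/Kᵢ = 1.8678 — both > 1, two phases present.
Iterate (Newton) starting at V/F = 0.5:
  V/F = 0.5000: g = -0.14941, g' = -0.8259 → V/F = 0.3191
  V/F = 0.3191: g = -0.00280, g' = -0.8253 → V/F = 0.3157
Converged at V/F = 0.3157.
Compositions from xᵢ = zᵢ/(1+V/F(Kᵢ−1)), yᵢ = Kᵢxᵢ:
  1: x = 0.0475, y = 0.1459
  2: x = 0.1641, y = 0.4726
  3: x = 0.3545, y = 0.2730
  4: x = 0.4338, y = 0.1085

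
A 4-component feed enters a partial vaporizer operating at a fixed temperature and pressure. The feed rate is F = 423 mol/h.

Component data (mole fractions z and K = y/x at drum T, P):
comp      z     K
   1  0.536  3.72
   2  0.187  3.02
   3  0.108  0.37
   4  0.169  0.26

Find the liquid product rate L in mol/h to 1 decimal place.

Material balance + equilibrium reduce to Σ zᵢ(Kᵢ−1)/(1+V/F(Kᵢ−1)) = 0.
Feasibility: ΣzᵢKᵢ = 2.643, Σzᵢ/Kᵢ = 1.148 — both > 1, two phases present.
Iterate (Newton) starting at V/F = 0.69:
  V/F = 0.690: g = 0.2887, g' = -1.133 → V/F = 0.945
  V/F = 0.945: g = -0.0456, g' = -1.686 → V/F = 0.918
  V/F = 0.918: g = -0.0018, g' = -1.558 → V/F = 0.917
Converged at V/F = 0.917.
Then V = V/F·F = 0.9167·423 = 387.7 mol/h and L = F − V = 35.3 mol/h.

L = 35.3 mol/h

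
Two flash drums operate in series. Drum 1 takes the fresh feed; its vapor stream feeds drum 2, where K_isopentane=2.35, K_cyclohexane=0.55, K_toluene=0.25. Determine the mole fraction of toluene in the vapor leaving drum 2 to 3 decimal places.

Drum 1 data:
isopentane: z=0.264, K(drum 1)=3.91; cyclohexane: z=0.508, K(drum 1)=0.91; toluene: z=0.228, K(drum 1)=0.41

y_toluene (drum 2) = 0.045

Drum 1:
Material balance + equilibrium reduce to Σ zᵢ(Kᵢ−1)/(1+ψ₁(Kᵢ−1)) = 0.
Check two-phase: ΣzᵢKᵢ = 1.588 > 1 and Σzᵢ/Kᵢ = 1.182 > 1, so g(0) = 0.588 > 0 and g(1) = -0.182 < 0.
Newton iteration, ψ₁⁰ = 0.61:
  ψ₁ = 0.610: g = 0.0183, g' = -0.489 → ψ₁ = 0.647
  ψ₁ = 0.647: g = 0.0002, g' = -0.481 → ψ₁ = 0.648
Converged at ψ₁ = 0.648.
Drum-1 compositions:
  isopentane: x = 0.092, y = 0.358
  cyclohexane: x = 0.539, y = 0.491
  toluene: x = 0.369, y = 0.151
Drum-2 feed = drum-1 vapor: z₂ = (0.3578, 0.4909, 0.1513).
Drum 2:
Material balance + equilibrium reduce to Σ zᵢ(Kᵢ−1)/(1+ψ₂(Kᵢ−1)) = 0.
Check two-phase: ΣzᵢKᵢ = 1.149 > 1 and Σzᵢ/Kᵢ = 1.650 > 1, so g(0) = 0.149 > 0 and g(1) = -0.650 < 0.
Iterate (Newton) starting at ψ₂ = 0.61:
  ψ₂ = 0.610: g = -0.2488, g' = -0.674 → ψ₂ = 0.241
  ψ₂ = 0.241: g = -0.0218, g' = -0.623 → ψ₂ = 0.206
Converged at ψ₂ = 0.206.
  isopentane: x = 0.280, y = 0.658
  cyclohexane: x = 0.541, y = 0.298
  toluene: x = 0.179, y = 0.045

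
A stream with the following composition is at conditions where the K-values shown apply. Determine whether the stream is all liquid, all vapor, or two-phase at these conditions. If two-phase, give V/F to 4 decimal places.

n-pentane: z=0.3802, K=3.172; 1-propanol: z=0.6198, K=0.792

all vapor

ΣzᵢKᵢ = 1.6969; Σzᵢ/Kᵢ = 0.9024.
Since Σzᵢ/Kᵢ < 1 the mixture is above its dew point — single vapor phase.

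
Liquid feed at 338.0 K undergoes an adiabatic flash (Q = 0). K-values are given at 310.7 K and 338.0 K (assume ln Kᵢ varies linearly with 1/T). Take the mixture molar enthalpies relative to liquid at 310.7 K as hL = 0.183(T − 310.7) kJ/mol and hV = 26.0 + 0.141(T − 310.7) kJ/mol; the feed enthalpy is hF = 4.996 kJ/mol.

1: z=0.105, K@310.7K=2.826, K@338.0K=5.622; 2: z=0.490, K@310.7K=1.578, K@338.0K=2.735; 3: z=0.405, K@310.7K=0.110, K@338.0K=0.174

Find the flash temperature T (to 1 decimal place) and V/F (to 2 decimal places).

Adiabatic flash: solve Rachford–Rice at each trial T, then check hF = ψ·hV(T) + (1−ψ)·hL(T).
  T = 310.7 K: K = (2.826, 1.578, 0.110), RR gives ψ = 0.144, H_out = 3.738 kJ/mol
  T = 338.0 K: K = (5.622, 2.735, 0.174), RR gives ψ = 0.522, H_out = 17.973 kJ/mol
  T = 324.4 K: K = (4.049, 2.104, 0.140), RR gives ψ = 0.390, H_out = 12.424 kJ/mol
  T = 317.5 K: K = (3.391, 1.826, 0.124), RR gives ψ = 0.289, H_out = 8.683 kJ/mol
  T = 314.1 K: K = (3.099, 1.699, 0.117), RR gives ψ = 0.224, H_out = 6.418 kJ/mol
  T = 312.4 K: K = (2.960, 1.638, 0.113), RR gives ψ = 0.186, H_out = 5.139 kJ/mol
Linear interpolation between T = 310.7 (H_out = 3.738) and T = 312.4 (H_out = 5.139) on hF = 4.996 gives T ≈ 312.2 K, at which ψ = 0.18.

T = 312.2 K, V/F = 0.18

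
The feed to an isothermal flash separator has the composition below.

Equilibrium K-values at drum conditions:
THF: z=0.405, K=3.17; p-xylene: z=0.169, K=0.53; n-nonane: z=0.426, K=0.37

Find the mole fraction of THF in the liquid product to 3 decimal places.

Let ψ = V/F and solve Σ zᵢ(Kᵢ−1)/(1+ψ(Kᵢ−1)) = 0.
Feasibility: ΣzᵢKᵢ = 1.531, Σzᵢ/Kᵢ = 1.598 — both > 1, two phases present.
Newton–Raphson from ψ = 0.49:
  ψ = 0.490: g = -0.0655, g' = -0.865 → ψ = 0.414
  ψ = 0.414: g = 0.0010, g' = -0.896 → ψ = 0.415
Converged at ψ = 0.415.
Compositions from xᵢ = zᵢ/(1+ψ(Kᵢ−1)), yᵢ = Kᵢxᵢ:
  THF: x = 0.213, y = 0.675
  p-xylene: x = 0.210, y = 0.111
  n-nonane: x = 0.577, y = 0.213

x_THF = 0.213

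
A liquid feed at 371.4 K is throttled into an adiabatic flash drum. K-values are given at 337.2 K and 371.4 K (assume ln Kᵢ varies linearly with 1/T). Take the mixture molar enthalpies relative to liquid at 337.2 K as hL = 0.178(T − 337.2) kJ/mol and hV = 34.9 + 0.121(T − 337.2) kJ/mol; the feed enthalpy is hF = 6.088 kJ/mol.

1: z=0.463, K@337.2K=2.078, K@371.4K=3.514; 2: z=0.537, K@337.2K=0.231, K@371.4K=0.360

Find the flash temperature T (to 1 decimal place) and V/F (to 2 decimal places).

T = 340.3 K, V/F = 0.16

Adiabatic flash: solve Rachford–Rice at each trial T, then check hF = ψ·hV(T) + (1−ψ)·hL(T).
  T = 337.2 K: K = (2.078, 0.231), RR gives ψ = 0.104, H_out = 3.627 kJ/mol
  T = 371.4 K: K = (3.514, 0.360), RR gives ψ = 0.510, H_out = 22.887 kJ/mol
  T = 354.3 K: K = (2.737, 0.291), RR gives ψ = 0.344, H_out = 14.723 kJ/mol
  T = 345.8 K: K = (2.395, 0.260), RR gives ψ = 0.241, H_out = 9.824 kJ/mol
  T = 341.5 K: K = (2.233, 0.245), RR gives ψ = 0.178, H_out = 6.934 kJ/mol
  T = 339.4 K: K = (2.156, 0.238), RR gives ψ = 0.143, H_out = 5.380 kJ/mol
  T = 340.4 K: K = (2.192, 0.242), RR gives ψ = 0.160, H_out = 6.133 kJ/mol
Linear interpolation between T = 339.4 (H_out = 5.380) and T = 340.4 (H_out = 6.133) on hF = 6.088 gives T ≈ 340.3 K, at which ψ = 0.16.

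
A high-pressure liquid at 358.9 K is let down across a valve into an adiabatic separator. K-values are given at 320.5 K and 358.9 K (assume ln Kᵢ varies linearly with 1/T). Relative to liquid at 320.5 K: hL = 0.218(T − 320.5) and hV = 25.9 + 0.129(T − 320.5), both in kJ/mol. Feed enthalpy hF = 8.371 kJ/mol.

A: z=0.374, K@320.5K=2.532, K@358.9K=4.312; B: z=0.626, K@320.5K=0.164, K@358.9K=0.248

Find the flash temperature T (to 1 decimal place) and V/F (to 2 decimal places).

T = 337.6 K, V/F = 0.19

Adiabatic flash: solve Rachford–Rice at each trial T, then check hF = ψ·hV(T) + (1−ψ)·hL(T).
  T = 320.5 K: K = (2.532, 0.164), RR gives ψ = 0.039, H_out = 1.004 kJ/mol
  T = 358.9 K: K = (4.312, 0.248), RR gives ψ = 0.308, H_out = 15.303 kJ/mol
  T = 339.7 K: K = (3.354, 0.204), RR gives ψ = 0.204, H_out = 9.120 kJ/mol
  T = 330.1 K: K = (2.926, 0.184), RR gives ψ = 0.133, H_out = 5.426 kJ/mol
  T = 334.9 K: K = (3.136, 0.194), RR gives ψ = 0.171, H_out = 7.343 kJ/mol
  T = 337.3 K: K = (3.244, 0.199), RR gives ψ = 0.188, H_out = 8.247 kJ/mol
Linear interpolation between T = 337.3 (H_out = 8.247) and T = 339.7 (H_out = 9.120) on hF = 8.371 gives T ≈ 337.6 K, at which ψ = 0.19.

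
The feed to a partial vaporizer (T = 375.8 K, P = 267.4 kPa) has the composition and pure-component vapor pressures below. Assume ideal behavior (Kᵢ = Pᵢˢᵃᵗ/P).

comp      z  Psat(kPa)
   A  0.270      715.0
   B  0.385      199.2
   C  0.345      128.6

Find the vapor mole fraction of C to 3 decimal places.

y_C = 0.192

Raoult's law: Kᵢ = Pᵢˢᵃᵗ/P = Pᵢˢᵃᵗ/267.4.
  K_A = 715.0/267.4 = 2.67390, K_B = 199.2/267.4 = 0.74495, K_C = 128.6/267.4 = 0.48093
Let ψ = V/F and solve Σ zᵢ(Kᵢ−1)/(1+ψ(Kᵢ−1)) = 0.
g(0) = ΣzᵢKᵢ − 1 = 0.175 and g(1) = 1 − Σzᵢ/Kᵢ = -0.335, so a root lies in (0, 1).
Newton iteration, ψ⁰ = 0.5:
  ψ = 0.500: g = -0.1084, g' = -0.427 → ψ = 0.246
  ψ = 0.246: g = 0.0101, g' = -0.530 → ψ = 0.265
Converged at ψ = 0.265.
Compositions from xᵢ = zᵢ/(1+ψ(Kᵢ−1)), yᵢ = Kᵢxᵢ:
  A: x = 0.187, y = 0.500
  B: x = 0.413, y = 0.308
  C: x = 0.400, y = 0.192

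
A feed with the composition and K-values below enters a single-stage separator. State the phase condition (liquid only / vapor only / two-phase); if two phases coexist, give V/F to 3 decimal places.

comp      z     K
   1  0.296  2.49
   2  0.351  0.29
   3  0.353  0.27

ΣzᵢKᵢ = 0.934; Σzᵢ/Kᵢ = 2.637.
Since ΣzᵢKᵢ < 1 the mixture is below its bubble point — single liquid phase.

liquid only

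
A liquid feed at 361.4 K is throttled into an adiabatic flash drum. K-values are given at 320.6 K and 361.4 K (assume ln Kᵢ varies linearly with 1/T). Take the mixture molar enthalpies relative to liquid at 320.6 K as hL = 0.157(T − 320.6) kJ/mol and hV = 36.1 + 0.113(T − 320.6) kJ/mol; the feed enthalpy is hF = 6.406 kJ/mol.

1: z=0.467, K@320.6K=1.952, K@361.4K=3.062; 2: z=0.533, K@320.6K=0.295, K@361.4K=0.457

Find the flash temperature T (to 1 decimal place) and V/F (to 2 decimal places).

T = 324.2 K, V/F = 0.16

Adiabatic flash: solve Rachford–Rice at each trial T, then check hF = ψ·hV(T) + (1−ψ)·hL(T).
  T = 320.6 K: K = (1.952, 0.295), RR gives ψ = 0.103, H_out = 3.702 kJ/mol
  T = 361.4 K: K = (3.062, 0.457), RR gives ψ = 0.602, H_out = 27.042 kJ/mol
  T = 341.0 K: K = (2.478, 0.372), RR gives ψ = 0.383, H_out = 16.686 kJ/mol
  T = 330.8 K: K = (2.207, 0.332), RR gives ψ = 0.258, H_out = 10.805 kJ/mol
  T = 325.7 K: K = (2.078, 0.313), RR gives ψ = 0.186, H_out = 7.462 kJ/mol
  T = 323.1 K: K = (2.013, 0.304), RR gives ψ = 0.145, H_out = 5.607 kJ/mol
  T = 324.4 K: K = (2.045, 0.309), RR gives ψ = 0.166, H_out = 6.550 kJ/mol
Linear interpolation between T = 323.1 (H_out = 5.607) and T = 324.4 (H_out = 6.550) on hF = 6.406 gives T ≈ 324.2 K, at which ψ = 0.16.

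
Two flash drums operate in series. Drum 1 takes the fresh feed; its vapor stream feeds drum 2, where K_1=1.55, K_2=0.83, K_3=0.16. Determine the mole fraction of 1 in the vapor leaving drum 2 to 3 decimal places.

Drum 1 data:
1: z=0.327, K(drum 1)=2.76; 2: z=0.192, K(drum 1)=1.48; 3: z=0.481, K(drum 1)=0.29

Drum 1:
Rachford–Rice: g(ψ₁) = Σ zᵢ(Kᵢ−1)/(1+ψ₁(Kᵢ−1)) = 0.
Feasibility: ΣzᵢKᵢ = 1.326, Σzᵢ/Kᵢ = 1.907 — both > 1, two phases present.
Newton iteration, ψ₁⁰ = 0.5:
  ψ₁ = 0.500: g = -0.1490, g' = -0.898 → ψ₁ = 0.334
  ψ₁ = 0.334: g = -0.0059, g' = -0.851 → ψ₁ = 0.327
Converged at ψ₁ = 0.327.
Drum-1 compositions:
  1: x = 0.208, y = 0.573
  2: x = 0.166, y = 0.246
  3: x = 0.627, y = 0.182
Drum-2 feed = drum-1 vapor: z₂ = (0.5727, 0.2456, 0.1817).
Drum 2:
Rachford–Rice: g(ψ₂) = Σ zᵢ(Kᵢ−1)/(1+ψ₂(Kᵢ−1)) = 0.
Check two-phase: ΣzᵢKᵢ = 1.121 > 1 and Σzᵢ/Kᵢ = 1.801 > 1, so g(0) = 0.121 > 0 and g(1) = -0.801 < 0.
Newton iteration, ψ₂⁰ = 0.5:
  ψ₂ = 0.500: g = -0.0617, g' = -0.496 → ψ₂ = 0.376
  ψ₂ = 0.376: g = -0.0065, g' = -0.401 → ψ₂ = 0.359
Converged at ψ₂ = 0.359.
  1: x = 0.478, y = 0.741
  2: x = 0.262, y = 0.217
  3: x = 0.260, y = 0.042

y_1 (drum 2) = 0.741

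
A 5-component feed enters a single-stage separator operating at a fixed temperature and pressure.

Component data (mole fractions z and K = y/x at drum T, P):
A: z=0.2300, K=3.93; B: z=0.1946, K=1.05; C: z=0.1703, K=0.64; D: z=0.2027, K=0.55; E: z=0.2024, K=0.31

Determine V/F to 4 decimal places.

V/F = 0.3230

Rachford–Rice: g(V/F) = Σ zᵢ(Kᵢ−1)/(1+V/F(Kᵢ−1)) = 0.
Feasibility: ΣzᵢKᵢ = 1.3915, Σzᵢ/Kᵢ = 1.5314 — both > 1, two phases present.
Iterate (Newton) starting at V/F = 0.63:
  V/F = 0.6300: g = -0.20742, g' = -0.6627 → V/F = 0.3170
  V/F = 0.3170: g = 0.00461, g' = -0.7731 → V/F = 0.3230
Converged at V/F = 0.3230.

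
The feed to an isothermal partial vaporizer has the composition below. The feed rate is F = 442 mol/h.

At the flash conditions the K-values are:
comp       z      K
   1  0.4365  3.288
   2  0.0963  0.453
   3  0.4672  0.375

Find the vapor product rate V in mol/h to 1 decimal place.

Material balance + equilibrium reduce to Σ zᵢ(Kᵢ−1)/(1+ψ(Kᵢ−1)) = 0.
Check two-phase: ΣzᵢKᵢ = 1.6540 > 1 and Σzᵢ/Kᵢ = 1.5912 > 1, so g(0) = 0.6540 > 0 and g(1) = -0.5912 < 0.
Newton–Raphson from ψ = 0.5:
  ψ = 0.5000: g = -0.03142, g' = -0.9378 → ψ = 0.4665
  ψ = 0.4665: g = 0.00019, g' = -0.9502 → ψ = 0.4667
Converged at ψ = 0.4667.
Then V = ψ·F = 0.4667·442 = 206.3 mol/h and L = F − V = 235.7 mol/h.

V = 206.3 mol/h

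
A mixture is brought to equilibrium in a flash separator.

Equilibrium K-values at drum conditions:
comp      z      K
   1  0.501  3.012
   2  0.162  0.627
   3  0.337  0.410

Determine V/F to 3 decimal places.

Newton–Raphson from V/F = 0.5:
  V/F = 0.500: g = 0.1462, g' = -0.774 → V/F = 0.689
  V/F = 0.689: g = 0.0062, g' = -0.730 → V/F = 0.697
Converged at V/F = 0.697.

V/F = 0.697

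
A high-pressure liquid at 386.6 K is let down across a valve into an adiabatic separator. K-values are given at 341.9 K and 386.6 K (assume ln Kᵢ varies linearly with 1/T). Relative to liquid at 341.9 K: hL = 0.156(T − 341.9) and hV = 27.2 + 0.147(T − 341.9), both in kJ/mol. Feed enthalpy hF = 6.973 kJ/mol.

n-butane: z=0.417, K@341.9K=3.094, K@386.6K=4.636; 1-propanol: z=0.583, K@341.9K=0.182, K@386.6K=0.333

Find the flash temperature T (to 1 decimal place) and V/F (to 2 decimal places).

Adiabatic flash: solve Rachford–Rice at each trial T, then check hF = ψ·hV(T) + (1−ψ)·hL(T).
  T = 341.9 K: K = (3.094, 0.182), RR gives ψ = 0.231, H_out = 6.293 kJ/mol
  T = 386.6 K: K = (4.636, 0.333), RR gives ψ = 0.465, H_out = 19.430 kJ/mol
  T = 364.2 K: K = (3.833, 0.251), RR gives ψ = 0.351, H_out = 12.946 kJ/mol
  T = 353.0 K: K = (3.454, 0.214), RR gives ψ = 0.293, H_out = 9.679 kJ/mol
  T = 347.4 K: K = (3.270, 0.198), RR gives ψ = 0.263, H_out = 7.997 kJ/mol
  T = 344.6 K: K = (3.180, 0.190), RR gives ψ = 0.247, H_out = 7.137 kJ/mol
  T = 343.2 K: K = (3.135, 0.186), RR gives ψ = 0.239, H_out = 6.701 kJ/mol
Linear interpolation between T = 343.2 (H_out = 6.701) and T = 344.6 (H_out = 7.137) on hF = 6.973 gives T ≈ 344.1 K, at which ψ = 0.24.

T = 344.1 K, V/F = 0.24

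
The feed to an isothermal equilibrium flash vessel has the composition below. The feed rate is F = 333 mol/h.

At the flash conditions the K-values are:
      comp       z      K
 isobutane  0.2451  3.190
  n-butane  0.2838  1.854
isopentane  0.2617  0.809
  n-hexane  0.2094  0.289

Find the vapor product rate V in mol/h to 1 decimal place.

V = 237.6 mol/h

Rachford–Rice: g(V/F) = Σ zᵢ(Kᵢ−1)/(1+V/F(Kᵢ−1)) = 0.
Feasibility: ΣzᵢKᵢ = 1.5803, Σzᵢ/Kᵢ = 1.2780 — both > 1, two phases present.
Newton iteration, V/F⁰ = 0.54:
  V/F = 0.5400: g = 0.11440, g' = -0.6345 → V/F = 0.7203
  V/F = 0.7203: g = -0.00482, g' = -0.7139 → V/F = 0.7136
  V/F = 0.7136: g = -0.00002, g' = -0.7078 → V/F = 0.7135
Converged at V/F = 0.7135.
Then V = V/F·F = 0.7135·333 = 237.6 mol/h and L = F − V = 95.4 mol/h.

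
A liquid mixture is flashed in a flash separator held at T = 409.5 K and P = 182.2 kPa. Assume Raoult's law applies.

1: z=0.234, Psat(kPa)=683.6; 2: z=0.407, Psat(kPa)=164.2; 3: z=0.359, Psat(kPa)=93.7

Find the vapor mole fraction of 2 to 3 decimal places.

Raoult's law: Kᵢ = Pᵢˢᵃᵗ/P = Pᵢˢᵃᵗ/182.2.
  K_1 = 683.6/182.2 = 3.75192, K_2 = 164.2/182.2 = 0.90121, K_3 = 93.7/182.2 = 0.51427
Material balance + equilibrium reduce to Σ zᵢ(Kᵢ−1)/(1+V/F(Kᵢ−1)) = 0.
Check two-phase: ΣzᵢKᵢ = 1.429 > 1 and Σzᵢ/Kᵢ = 1.212 > 1, so g(0) = 0.429 > 0 and g(1) = -0.212 < 0.
Newton–Raphson from V/F = 0.5:
  V/F = 0.500: g = -0.0016, g' = -0.466 → V/F = 0.497
Converged at V/F = 0.497.
Compositions from xᵢ = zᵢ/(1+V/F(Kᵢ−1)), yᵢ = Kᵢxᵢ:
  1: x = 0.099, y = 0.371
  2: x = 0.428, y = 0.386
  3: x = 0.473, y = 0.243

y_2 = 0.386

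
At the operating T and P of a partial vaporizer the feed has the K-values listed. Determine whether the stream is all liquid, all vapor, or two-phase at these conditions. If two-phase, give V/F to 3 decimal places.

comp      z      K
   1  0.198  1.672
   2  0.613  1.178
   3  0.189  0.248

two-phase, V/F = 0.412

ΣzᵢKᵢ = 1.100; Σzᵢ/Kᵢ = 1.401.
Both exceed 1, so a two-phase solution exists.
Newton iteration, ψ⁰ = 0.5:
  ψ = 0.500: g = -0.0280, g' = -0.341 → ψ = 0.418
  ψ = 0.418: g = -0.0018, g' = -0.299 → ψ = 0.412
Converged at ψ = 0.412.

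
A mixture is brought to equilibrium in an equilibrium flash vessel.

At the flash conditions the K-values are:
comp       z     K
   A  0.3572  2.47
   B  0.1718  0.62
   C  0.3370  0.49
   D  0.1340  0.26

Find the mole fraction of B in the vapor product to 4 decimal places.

Rachford–Rice: g(ψ) = Σ zᵢ(Kᵢ−1)/(1+ψ(Kᵢ−1)) = 0.
Feasibility: ΣzᵢKᵢ = 1.1888, Σzᵢ/Kᵢ = 1.6249 — both > 1, two phases present.
Newton iteration, ψ⁰ = 0.5:
  ψ = 0.5000: g = -0.16605, g' = -0.6370 → ψ = 0.2393
  ψ = 0.2393: g = 0.00034, g' = -0.6745 → ψ = 0.2398
Converged at ψ = 0.2398.
Compositions from xᵢ = zᵢ/(1+ψ(Kᵢ−1)), yᵢ = Kᵢxᵢ:
  A: x = 0.2641, y = 0.6523
  B: x = 0.1890, y = 0.1172
  C: x = 0.3840, y = 0.1881
  D: x = 0.1629, y = 0.0424

y_B = 0.1172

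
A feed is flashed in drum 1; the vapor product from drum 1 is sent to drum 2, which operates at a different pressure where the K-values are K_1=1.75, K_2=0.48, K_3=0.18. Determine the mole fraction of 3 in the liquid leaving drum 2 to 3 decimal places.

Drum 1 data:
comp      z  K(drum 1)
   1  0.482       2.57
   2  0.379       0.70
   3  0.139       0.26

Drum 1:
Let ψ₁ = V/F and solve Σ zᵢ(Kᵢ−1)/(1+ψ₁(Kᵢ−1)) = 0.
Feasibility: ΣzᵢKᵢ = 1.540, Σzᵢ/Kᵢ = 1.264 — both > 1, two phases present.
Newton iteration, ψ₁⁰ = 0.63:
  ψ₁ = 0.630: g = 0.0476, g' = -0.619 → ψ₁ = 0.707
  ψ₁ = 0.707: g = -0.0012, g' = -0.656 → ψ₁ = 0.705
Converged at ψ₁ = 0.705.
Drum-1 compositions:
  1: x = 0.229, y = 0.588
  2: x = 0.481, y = 0.336
  3: x = 0.291, y = 0.076
Drum-2 feed = drum-1 vapor: z₂ = (0.5880, 0.3364, 0.0755).
Drum 2:
Newton–Raphson from ψ₂ = 0.51:
  ψ₂ = 0.510: g = -0.0256, g' = -0.492 → ψ₂ = 0.458
  ψ₂ = 0.458: g = -0.0006, g' = -0.470 → ψ₂ = 0.457
Converged at ψ₂ = 0.457.
  1: x = 0.438, y = 0.766
  2: x = 0.441, y = 0.212
  3: x = 0.121, y = 0.022

x_3 (drum 2) = 0.121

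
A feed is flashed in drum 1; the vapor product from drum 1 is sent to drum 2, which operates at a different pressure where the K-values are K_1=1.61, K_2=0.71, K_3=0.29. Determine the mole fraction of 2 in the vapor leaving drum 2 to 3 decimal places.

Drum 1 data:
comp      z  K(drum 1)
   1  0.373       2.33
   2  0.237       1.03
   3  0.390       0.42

Drum 1:
Newton–Raphson from ψ₁ = 0.6:
  ψ₁ = 0.600: g = -0.0640, g' = -0.513 → ψ₁ = 0.475
  ψ₁ = 0.475: g = -0.0013, g' = -0.498 → ψ₁ = 0.473
Converged at ψ₁ = 0.473.
Drum-1 compositions:
  1: x = 0.229, y = 0.534
  2: x = 0.234, y = 0.241
  3: x = 0.537, y = 0.226
Drum-2 feed = drum-1 vapor: z₂ = (0.5336, 0.2407, 0.2257).
Drum 2:
Newton–Raphson from ψ₂ = 0.51:
  ψ₂ = 0.510: g = -0.0848, g' = -0.423 → ψ₂ = 0.310
  ψ₂ = 0.310: g = -0.0082, g' = -0.352 → ψ₂ = 0.286
Converged at ψ₂ = 0.286.
  1: x = 0.454, y = 0.732
  2: x = 0.262, y = 0.186
  3: x = 0.283, y = 0.082

y_2 (drum 2) = 0.186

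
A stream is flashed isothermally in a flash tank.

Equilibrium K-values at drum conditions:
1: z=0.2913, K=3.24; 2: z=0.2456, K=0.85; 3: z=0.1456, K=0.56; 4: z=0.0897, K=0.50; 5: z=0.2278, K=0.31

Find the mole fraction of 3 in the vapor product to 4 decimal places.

y_3 = 0.0957

Rachford–Rice: g(V/F) = Σ zᵢ(Kᵢ−1)/(1+V/F(Kᵢ−1)) = 0.
g(0) = ΣzᵢKᵢ − 1 = 0.3496 and g(1) = 1 − Σzᵢ/Kᵢ = -0.5531, so a root lies in (0, 1).
Iterate (Newton) starting at V/F = 0.5:
  V/F = 0.5000: g = -0.11394, g' = -0.6707 → V/F = 0.3301
  V/F = 0.3301: g = 0.00416, g' = -0.7418 → V/F = 0.3357
Converged at V/F = 0.3357.
Compositions from xᵢ = zᵢ/(1+V/F(Kᵢ−1)), yᵢ = Kᵢxᵢ:
  1: x = 0.1663, y = 0.5387
  2: x = 0.2586, y = 0.2198
  3: x = 0.1708, y = 0.0957
  4: x = 0.1078, y = 0.0539
  5: x = 0.2965, y = 0.0919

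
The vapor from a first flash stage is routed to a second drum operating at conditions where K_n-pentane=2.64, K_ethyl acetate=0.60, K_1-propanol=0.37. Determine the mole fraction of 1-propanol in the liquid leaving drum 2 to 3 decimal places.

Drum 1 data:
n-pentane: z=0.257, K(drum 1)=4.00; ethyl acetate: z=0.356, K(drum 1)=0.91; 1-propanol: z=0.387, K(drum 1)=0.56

Drum 1:
Rachford–Rice: g(ψ₁) = Σ zᵢ(Kᵢ−1)/(1+ψ₁(Kᵢ−1)) = 0.
g(0) = ΣzᵢKᵢ − 1 = 0.569 and g(1) = 1 − Σzᵢ/Kᵢ = -0.147, so a root lies in (0, 1).
Iterate (Newton) starting at ψ₁ = 0.5:
  ψ₁ = 0.500: g = 0.0565, g' = -0.496 → ψ₁ = 0.614
  ψ₁ = 0.614: g = 0.0041, g' = -0.430 → ψ₁ = 0.623
Converged at ψ₁ = 0.623.
Drum-1 compositions:
  n-pentane: x = 0.090, y = 0.358
  ethyl acetate: x = 0.377, y = 0.343
  1-propanol: x = 0.533, y = 0.299
Drum-2 feed = drum-1 vapor: z₂ = (0.3581, 0.3432, 0.2986).
Drum 2:
Let ψ₂ = V/F and solve Σ zᵢ(Kᵢ−1)/(1+ψ₂(Kᵢ−1)) = 0.
g(0) = ΣzᵢKᵢ − 1 = 0.262 and g(1) = 1 − Σzᵢ/Kᵢ = -0.515, so a root lies in (0, 1).
Newton iteration, ψ₂⁰ = 0.35:
  ψ₂ = 0.350: g = -0.0279, g' = -0.658 → ψ₂ = 0.308
Converged at ψ₂ = 0.308.
  n-pentane: x = 0.238, y = 0.628
  ethyl acetate: x = 0.391, y = 0.235
  1-propanol: x = 0.371, y = 0.137

x_1-propanol (drum 2) = 0.371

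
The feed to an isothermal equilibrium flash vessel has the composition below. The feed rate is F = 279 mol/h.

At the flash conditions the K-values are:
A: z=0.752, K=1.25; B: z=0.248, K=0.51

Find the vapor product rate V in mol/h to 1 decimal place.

Binary case is linear: z₁(K₁−1)(1+ψ(K₂−1)) + z₂(K₂−1)(1+ψ(K₁−1)) = 0
⇒ ψ = [z₁(K₁−1)+z₂(K₂−1)] / [−(K₁−1)(K₂−1)] = 0.0665/0.1225 = 0.543
Then V = ψ·F = 0.5427·279 = 151.4 mol/h and L = F − V = 127.6 mol/h.

V = 151.4 mol/h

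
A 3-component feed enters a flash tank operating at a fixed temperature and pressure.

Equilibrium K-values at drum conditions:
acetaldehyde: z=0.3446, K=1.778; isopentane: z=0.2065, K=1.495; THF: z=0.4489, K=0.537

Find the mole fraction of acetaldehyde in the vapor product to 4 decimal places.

y_acetaldehyde = 0.4375

Rachford–Rice: g(ψ) = Σ zᵢ(Kᵢ−1)/(1+ψ(Kᵢ−1)) = 0.
Feasibility: ΣzᵢKᵢ = 1.1625, Σzᵢ/Kᵢ = 1.1679 — both > 1, two phases present.
Iterate (Newton) starting at ψ = 0.36:
  ψ = 0.3600: g = 0.04678, g' = -0.3023 → ψ = 0.5148
Converged at ψ = 0.5148.
Compositions from xᵢ = zᵢ/(1+ψ(Kᵢ−1)), yᵢ = Kᵢxᵢ:
  acetaldehyde: x = 0.2461, y = 0.4375
  isopentane: x = 0.1646, y = 0.2460
  THF: x = 0.5894, y = 0.3165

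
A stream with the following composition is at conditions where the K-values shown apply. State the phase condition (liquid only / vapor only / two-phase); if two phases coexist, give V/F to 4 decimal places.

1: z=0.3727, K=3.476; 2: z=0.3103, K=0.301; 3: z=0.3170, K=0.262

two-phase, V/F = 0.2651

ΣzᵢKᵢ = 1.4720; Σzᵢ/Kᵢ = 2.3480.
Both exceed 1, so a two-phase solution exists.
Iterate (Newton) starting at ψ = 0.65:
  ψ = 0.6500: g = -0.49350, g' = -1.4826 → ψ = 0.3171
  ψ = 0.3171: g = -0.06719, g' = -1.2615 → ψ = 0.2639
  ψ = 0.2639: g = 0.00167, g' = -1.3301 → ψ = 0.2651
Converged at ψ = 0.2651.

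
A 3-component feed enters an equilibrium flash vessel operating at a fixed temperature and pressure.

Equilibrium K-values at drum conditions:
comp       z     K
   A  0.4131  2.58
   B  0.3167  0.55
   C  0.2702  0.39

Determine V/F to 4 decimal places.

V/F = 0.4124

Material balance + equilibrium reduce to Σ zᵢ(Kᵢ−1)/(1+V/F(Kᵢ−1)) = 0.
Feasibility: ΣzᵢKᵢ = 1.3454, Σzᵢ/Kᵢ = 1.4288 — both > 1, two phases present.
Newton–Raphson from V/F = 0.45:
  V/F = 0.4500: g = -0.02441, g' = -0.6441 → V/F = 0.4121
  V/F = 0.4121: g = 0.00018, g' = -0.6543 → V/F = 0.4124
Converged at V/F = 0.4124.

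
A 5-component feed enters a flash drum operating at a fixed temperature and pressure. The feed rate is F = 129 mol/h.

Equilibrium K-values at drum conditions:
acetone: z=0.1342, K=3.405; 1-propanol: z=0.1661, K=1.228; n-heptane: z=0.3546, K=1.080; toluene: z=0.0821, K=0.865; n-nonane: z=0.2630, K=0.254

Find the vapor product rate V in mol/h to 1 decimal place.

Let β = V/F and solve Σ zᵢ(Kᵢ−1)/(1+β(Kᵢ−1)) = 0.
g(0) = ΣzᵢKᵢ − 1 = 0.1817 and g(1) = 1 − Σzᵢ/Kᵢ = -0.6334, so a root lies in (0, 1).
Newton–Raphson from β = 0.5:
  β = 0.5000: g = -0.11699, g' = -0.5431 → β = 0.2846
  β = 0.2846: g = -0.00569, g' = -0.5209 → β = 0.2737
Converged at β = 0.2737.
Then V = β·F = 0.2737·129 = 35.3 mol/h and L = F − V = 93.7 mol/h.

V = 35.3 mol/h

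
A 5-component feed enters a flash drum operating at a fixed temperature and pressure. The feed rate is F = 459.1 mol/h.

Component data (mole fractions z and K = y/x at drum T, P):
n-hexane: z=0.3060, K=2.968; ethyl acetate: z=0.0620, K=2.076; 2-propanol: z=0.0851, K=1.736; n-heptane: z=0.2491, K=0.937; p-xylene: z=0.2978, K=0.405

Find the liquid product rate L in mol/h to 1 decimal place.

L = 127.5 mol/h

Iterate (Newton) starting at ψ = 0.5:
  ψ = 0.5000: g = 0.12426, g' = -0.5707 → ψ = 0.7177
  ψ = 0.7177: g = 0.00256, g' = -0.5685 → ψ = 0.7222
Converged at ψ = 0.7222.
Then V = ψ·F = 0.7222·459.1 = 331.6 mol/h and L = F − V = 127.5 mol/h.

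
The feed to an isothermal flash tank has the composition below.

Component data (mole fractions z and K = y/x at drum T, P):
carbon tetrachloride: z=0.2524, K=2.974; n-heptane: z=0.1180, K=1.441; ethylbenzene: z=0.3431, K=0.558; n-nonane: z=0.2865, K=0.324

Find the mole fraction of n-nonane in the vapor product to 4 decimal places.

Newton iteration, V/F⁰ = 0.5:
  V/F = 0.5000: g = -0.19385, g' = -0.6737 → V/F = 0.2123
  V/F = 0.2123: g = 0.00522, g' = -0.7677 → V/F = 0.2191
Converged at V/F = 0.2191.
Compositions from xᵢ = zᵢ/(1+V/F(Kᵢ−1)), yᵢ = Kᵢxᵢ:
  carbon tetrachloride: x = 0.1762, y = 0.5240
  n-heptane: x = 0.1076, y = 0.1551
  ethylbenzene: x = 0.3799, y = 0.2120
  n-nonane: x = 0.3363, y = 0.1090

y_n-nonane = 0.1090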